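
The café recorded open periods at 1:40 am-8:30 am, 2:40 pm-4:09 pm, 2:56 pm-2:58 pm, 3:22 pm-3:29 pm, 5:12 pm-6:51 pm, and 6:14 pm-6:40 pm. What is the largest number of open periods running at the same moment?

2

Walk the sorted start/end points keeping a running depth.
The depth first hits 2 at 2:56 pm.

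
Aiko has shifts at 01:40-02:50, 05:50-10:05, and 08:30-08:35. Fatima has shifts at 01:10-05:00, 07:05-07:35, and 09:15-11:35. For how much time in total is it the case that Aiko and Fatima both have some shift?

A, merged: 01:40–02:50, 05:50–10:05.
A ∩ B = 01:40–02:50, 07:05–07:35, 09:15–10:05.
Total: 1 h 10 min + 30 min + 50 min = 2 h 30 min.

2 h 30 min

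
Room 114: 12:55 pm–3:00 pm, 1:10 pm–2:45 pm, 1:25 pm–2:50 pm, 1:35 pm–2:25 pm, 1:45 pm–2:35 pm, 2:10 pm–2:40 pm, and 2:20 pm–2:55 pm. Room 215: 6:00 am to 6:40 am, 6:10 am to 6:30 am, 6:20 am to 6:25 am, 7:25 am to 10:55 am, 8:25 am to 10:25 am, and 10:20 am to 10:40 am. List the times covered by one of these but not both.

First set merges to 12:55 pm–3:00 pm.
Second set merges to 6:00 am–6:40 am, 7:25 am–10:55 am.
A \ B = 12:55 pm–3:00 pm.
B \ A = 6:00 am–6:40 am, 7:25 am–10:55 am.
Union of the two gives the symmetric difference.

6:00 am–6:40 am, 7:25 am–10:55 am, 12:55 pm–3:00 pm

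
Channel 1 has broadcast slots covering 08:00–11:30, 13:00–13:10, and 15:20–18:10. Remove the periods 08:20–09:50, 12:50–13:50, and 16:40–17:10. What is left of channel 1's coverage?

08:00–08:20, 09:50–11:30, 15:20–16:40, 17:10–18:10

08:00–11:30 \ B = 08:00–08:20, 09:50–11:30.
13:00–13:10: entirely removed.
15:20–18:10 \ B = 15:20–16:40, 17:10–18:10.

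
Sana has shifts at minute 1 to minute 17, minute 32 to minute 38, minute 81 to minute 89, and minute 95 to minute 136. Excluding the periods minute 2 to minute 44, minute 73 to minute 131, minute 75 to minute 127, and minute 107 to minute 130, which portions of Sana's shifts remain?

B, merged: minute 2 to minute 44, minute 73 to minute 131.
minute 1 to minute 17 with B removed leaves minute 1 to minute 2.
minute 32 to minute 38 lies entirely inside B → drops out.
minute 81 to minute 89 lies entirely inside B → drops out.
minute 95 to minute 136 with B removed leaves minute 131 to minute 136.

minute 1 to minute 2, minute 131 to minute 136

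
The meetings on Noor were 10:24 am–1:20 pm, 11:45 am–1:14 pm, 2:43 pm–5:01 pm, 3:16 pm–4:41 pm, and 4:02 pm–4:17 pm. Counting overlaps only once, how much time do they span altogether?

Merged: 10:24 am–1:20 pm, 2:43 pm–5:01 pm.
Lengths: 2 h 56 min + 2 h 18 min = 5 h 14 min.

5 h 14 min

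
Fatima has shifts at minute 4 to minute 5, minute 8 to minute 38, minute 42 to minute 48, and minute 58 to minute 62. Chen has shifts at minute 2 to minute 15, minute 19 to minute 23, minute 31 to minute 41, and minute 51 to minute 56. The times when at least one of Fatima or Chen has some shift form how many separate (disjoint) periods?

4

A ∪ B = minute 2 to minute 41, minute 42 to minute 48, minute 51 to minute 56, minute 58 to minute 62.
That is 4 disjoint pieces.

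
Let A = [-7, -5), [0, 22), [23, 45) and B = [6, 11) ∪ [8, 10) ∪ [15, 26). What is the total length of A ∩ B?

15

B, merged: [6, 11), [15, 26).
A ∩ B = [6, 11), [15, 22), [23, 26).
Total: 5 + 7 + 3 = 15.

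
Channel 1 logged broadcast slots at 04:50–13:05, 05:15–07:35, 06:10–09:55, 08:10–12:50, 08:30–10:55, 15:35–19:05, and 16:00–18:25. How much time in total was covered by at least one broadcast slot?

Merged: 04:50–13:05, 15:35–19:05.
Lengths: 8 h 15 min + 3 h 30 min = 11 h 45 min.

11 h 45 min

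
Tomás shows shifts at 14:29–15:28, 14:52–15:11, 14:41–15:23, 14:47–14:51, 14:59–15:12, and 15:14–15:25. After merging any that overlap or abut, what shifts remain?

Sort by start: 14:29-15:28, 14:41-15:23, 14:47-14:51, 14:52-15:11, 14:59-15:12, 15:14-15:25.
14:41-15:23 overlaps/touches 14:29-15:28 → extend to 14:29-15:28.
14:47-14:51 overlaps/touches 14:29-15:28 → extend to 14:29-15:28.
14:52-15:11 overlaps/touches 14:29-15:28 → extend to 14:29-15:28.
14:59-15:12 overlaps/touches 14:29-15:28 → extend to 14:29-15:28.
15:14-15:25 overlaps/touches 14:29-15:28 → extend to 14:29-15:28.

14:29-15:28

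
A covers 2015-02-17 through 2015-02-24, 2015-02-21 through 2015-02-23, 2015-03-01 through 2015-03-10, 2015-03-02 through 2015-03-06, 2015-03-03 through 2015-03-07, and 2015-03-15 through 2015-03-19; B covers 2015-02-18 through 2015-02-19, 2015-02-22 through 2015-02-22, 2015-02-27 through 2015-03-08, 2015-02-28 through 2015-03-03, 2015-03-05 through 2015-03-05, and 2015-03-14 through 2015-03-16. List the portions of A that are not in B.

2015-02-17 through 2015-02-17, 2015-02-20 through 2015-02-21, 2015-02-23 through 2015-02-24, 2015-03-09 through 2015-03-10, 2015-03-17 through 2015-03-19

A, merged: 2015-02-17 through 2015-02-24, 2015-03-01 through 2015-03-10, 2015-03-15 through 2015-03-19.
B, merged: 2015-02-18 through 2015-02-19, 2015-02-22 through 2015-02-22, 2015-02-27 through 2015-03-08, 2015-03-14 through 2015-03-16.
2015-02-17 through 2015-02-24 with B removed leaves 2015-02-17 through 2015-02-17, 2015-02-20 through 2015-02-21, 2015-02-23 through 2015-02-24.
2015-03-01 through 2015-03-10 with B removed leaves 2015-03-09 through 2015-03-10.
2015-03-15 through 2015-03-19 with B removed leaves 2015-03-17 through 2015-03-19.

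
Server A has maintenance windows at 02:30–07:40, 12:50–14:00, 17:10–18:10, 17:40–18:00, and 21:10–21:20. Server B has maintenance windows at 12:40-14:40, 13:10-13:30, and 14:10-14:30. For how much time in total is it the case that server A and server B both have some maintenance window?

Merge the first list: 02:30–07:40, 12:50–14:00, 17:10–18:10, 21:10–21:20.
Merge the second list: 12:40–14:40.
A ∩ B = 12:50–14:00.
Total: 1 h 10 min.

1 h 10 min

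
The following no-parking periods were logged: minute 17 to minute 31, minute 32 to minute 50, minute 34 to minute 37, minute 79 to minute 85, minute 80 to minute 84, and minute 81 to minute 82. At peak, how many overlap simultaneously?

At minute 81, 3 of the intervals are simultaneously active.
No point has more.

3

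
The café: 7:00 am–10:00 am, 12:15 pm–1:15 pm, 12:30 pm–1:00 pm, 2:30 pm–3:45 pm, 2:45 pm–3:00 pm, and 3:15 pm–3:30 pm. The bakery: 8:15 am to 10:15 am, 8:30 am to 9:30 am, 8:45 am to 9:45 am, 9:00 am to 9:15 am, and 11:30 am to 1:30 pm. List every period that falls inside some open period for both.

8:15 am–10:00 am, 12:15 pm–1:15 pm

First set merges to 7:00 am–10:00 am, 12:15 pm–1:15 pm, 2:30 pm–3:45 pm.
Second set merges to 8:15 am–10:15 am, 11:30 am–1:30 pm.
7:00 am–10:00 am meets the second set on 8:15 am–10:00 am.
12:15 pm–1:15 pm meets the second set on 12:15 pm–1:15 pm.
2:30 pm–3:45 pm: no overlap with the second set.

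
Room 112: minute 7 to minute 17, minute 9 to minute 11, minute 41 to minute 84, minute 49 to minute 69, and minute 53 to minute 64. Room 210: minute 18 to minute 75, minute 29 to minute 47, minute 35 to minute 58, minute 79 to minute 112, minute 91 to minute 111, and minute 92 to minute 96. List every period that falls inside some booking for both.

minute 41 to minute 75, minute 79 to minute 84

Merge the first list: minute 7 to minute 17, minute 41 to minute 84.
Merge the second list: minute 18 to minute 75, minute 79 to minute 112.
minute 7 to minute 17 meets no B interval.
minute 41 to minute 84 ∩ B → minute 41 to minute 75, minute 79 to minute 84.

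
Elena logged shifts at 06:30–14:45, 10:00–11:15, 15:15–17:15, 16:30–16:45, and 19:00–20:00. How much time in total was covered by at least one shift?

11 h 15 min

Merged: 06:30–14:45, 15:15–17:15, 19:00–20:00.
Lengths: 8 h 15 min + 2 h + 1 h = 11 h 15 min.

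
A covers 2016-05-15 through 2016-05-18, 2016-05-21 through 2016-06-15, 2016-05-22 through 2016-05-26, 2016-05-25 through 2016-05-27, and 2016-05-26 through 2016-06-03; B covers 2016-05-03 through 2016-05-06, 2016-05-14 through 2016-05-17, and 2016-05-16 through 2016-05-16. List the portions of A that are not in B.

2016-05-18 through 2016-05-18, 2016-05-21 through 2016-06-15

Merge the first list: 2016-05-15 through 2016-05-18, 2016-05-21 through 2016-06-15.
Merge the second list: 2016-05-03 through 2016-05-06, 2016-05-14 through 2016-05-17.
2016-05-15 through 2016-05-18 minus B → 2016-05-18 through 2016-05-18.
2016-05-21 through 2016-06-15: no B overlap → unchanged.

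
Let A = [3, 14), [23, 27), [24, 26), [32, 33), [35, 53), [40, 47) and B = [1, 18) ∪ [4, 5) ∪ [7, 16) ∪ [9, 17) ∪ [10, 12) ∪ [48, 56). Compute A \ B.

Merge the first list: [3, 14), [23, 27), [32, 33), [35, 53).
Merge the second list: [1, 18), [48, 56).
[3, 14): entirely removed.
[23, 27): nothing removed.
[32, 33): nothing removed.
[35, 53) \ B = [35, 48).

[23, 27) ∪ [32, 33) ∪ [35, 48)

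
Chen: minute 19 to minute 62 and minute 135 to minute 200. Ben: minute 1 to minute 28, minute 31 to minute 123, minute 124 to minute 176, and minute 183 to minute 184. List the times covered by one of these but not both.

minute 1 to minute 19, minute 28 to minute 31, minute 62 to minute 123, minute 124 to minute 135, minute 176 to minute 183, minute 184 to minute 200

A \ B = minute 28 to minute 31, minute 176 to minute 183, minute 184 to minute 200.
B \ A = minute 1 to minute 19, minute 62 to minute 123, minute 124 to minute 135.
Union of the two gives the symmetric difference.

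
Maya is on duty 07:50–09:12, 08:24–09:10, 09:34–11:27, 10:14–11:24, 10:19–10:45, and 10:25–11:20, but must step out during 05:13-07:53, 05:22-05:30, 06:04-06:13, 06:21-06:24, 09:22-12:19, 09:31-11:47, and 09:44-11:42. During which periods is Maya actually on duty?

First set merges to 07:50–09:12, 09:34–11:27.
Second set merges to 05:13–07:53, 09:22–12:19.
07:50–09:12 minus B → 07:53–09:12.
09:34–11:27: fully covered by B → removed.

07:53–09:12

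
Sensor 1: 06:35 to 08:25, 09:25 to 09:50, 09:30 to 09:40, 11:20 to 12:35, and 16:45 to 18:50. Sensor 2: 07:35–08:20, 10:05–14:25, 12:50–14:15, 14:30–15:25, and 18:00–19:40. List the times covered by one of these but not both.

06:35-07:35, 08:20-08:25, 09:25-09:50, 10:05-11:20, 12:35-14:25, 14:30-15:25, 16:45-18:00, 18:50-19:40

First set merges to 06:35-08:25, 09:25-09:50, 11:20-12:35, 16:45-18:50.
Second set merges to 07:35-08:20, 10:05-14:25, 14:30-15:25, 18:00-19:40.
Only in the first: 06:35-07:35, 08:20-08:25, 09:25-09:50, 16:45-18:00.
Only in the second: 10:05-11:20, 12:35-14:25, 14:30-15:25, 18:50-19:40.
Together these are the periods covered by exactly one.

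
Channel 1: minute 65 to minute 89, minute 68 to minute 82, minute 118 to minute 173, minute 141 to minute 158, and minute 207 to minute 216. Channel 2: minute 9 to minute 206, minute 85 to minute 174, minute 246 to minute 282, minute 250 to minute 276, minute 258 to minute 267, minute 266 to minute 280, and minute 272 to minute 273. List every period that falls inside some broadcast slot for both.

First set merges to minute 65 to minute 89, minute 118 to minute 173, minute 207 to minute 216.
Second set merges to minute 9 to minute 206, minute 246 to minute 282.
minute 65 to minute 89 meets the second set on minute 65 to minute 89.
minute 118 to minute 173 meets the second set on minute 118 to minute 173.
minute 207 to minute 216: no overlap with the second set.

minute 65 to minute 89, minute 118 to minute 173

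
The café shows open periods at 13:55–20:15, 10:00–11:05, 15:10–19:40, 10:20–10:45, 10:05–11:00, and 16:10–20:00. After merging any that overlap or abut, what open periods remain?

Sort by start: 10:00-11:05, 10:05-11:00, 10:20-10:45, 13:55-20:15, 15:10-19:40, 16:10-20:00.
10:05-11:00 overlaps/touches 10:00-11:05 → extend to 10:00-11:05.
10:20-10:45 overlaps/touches 10:00-11:05 → extend to 10:00-11:05.
13:55-20:15 is disjoint → start new block.
15:10-19:40 overlaps/touches 13:55-20:15 → extend to 13:55-20:15.
16:10-20:00 overlaps/touches 13:55-20:15 → extend to 13:55-20:15.

10:00-11:05, 13:55-20:15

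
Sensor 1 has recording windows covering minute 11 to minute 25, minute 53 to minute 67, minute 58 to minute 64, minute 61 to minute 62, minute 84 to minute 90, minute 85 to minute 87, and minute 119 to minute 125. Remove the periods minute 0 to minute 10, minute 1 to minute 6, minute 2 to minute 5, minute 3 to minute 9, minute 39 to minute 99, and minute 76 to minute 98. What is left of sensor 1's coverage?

minute 11 to minute 25, minute 119 to minute 125

A, merged: minute 11 to minute 25, minute 53 to minute 67, minute 84 to minute 90, minute 119 to minute 125.
B, merged: minute 0 to minute 10, minute 39 to minute 99.
minute 11 to minute 25: no B overlap → unchanged.
minute 53 to minute 67: fully covered by B → removed.
minute 84 to minute 90: fully covered by B → removed.
minute 119 to minute 125: no B overlap → unchanged.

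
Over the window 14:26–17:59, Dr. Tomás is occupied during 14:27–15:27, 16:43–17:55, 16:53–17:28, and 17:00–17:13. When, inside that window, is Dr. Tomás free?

14:26-14:27, 15:27-16:43, 17:55-17:59

Covered (merged): 14:27-15:27, 16:43-17:55.
Complement within 14:26-17:59: 14:26-14:27, 15:27-16:43, 17:55-17:59.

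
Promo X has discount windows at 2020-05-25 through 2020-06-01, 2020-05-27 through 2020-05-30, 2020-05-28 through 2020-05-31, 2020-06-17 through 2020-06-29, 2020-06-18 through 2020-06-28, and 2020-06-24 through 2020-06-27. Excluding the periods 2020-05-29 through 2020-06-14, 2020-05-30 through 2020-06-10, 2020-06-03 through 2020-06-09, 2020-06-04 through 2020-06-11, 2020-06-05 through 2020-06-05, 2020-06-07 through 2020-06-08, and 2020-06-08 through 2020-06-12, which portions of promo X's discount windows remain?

2020-05-25 through 2020-05-28, 2020-06-17 through 2020-06-29

A, merged: 2020-05-25 through 2020-06-01, 2020-06-17 through 2020-06-29.
B, merged: 2020-05-29 through 2020-06-14.
2020-05-25 through 2020-06-01 \ B = 2020-05-25 through 2020-05-28.
2020-06-17 through 2020-06-29: nothing removed.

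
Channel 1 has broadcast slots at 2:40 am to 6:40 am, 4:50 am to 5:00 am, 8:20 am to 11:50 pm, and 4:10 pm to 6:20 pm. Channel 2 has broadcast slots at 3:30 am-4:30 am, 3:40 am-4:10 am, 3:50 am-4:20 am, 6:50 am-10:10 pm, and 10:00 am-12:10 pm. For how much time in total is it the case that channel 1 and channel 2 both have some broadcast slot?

14 h 50 min

A, merged: 2:40 am–6:40 am, 8:20 am–11:50 pm.
B, merged: 3:30 am–4:30 am, 6:50 am–10:10 pm.
A ∩ B = 3:30 am–4:30 am, 8:20 am–10:10 pm.
Total: 1 h + 13 h 50 min = 14 h 50 min.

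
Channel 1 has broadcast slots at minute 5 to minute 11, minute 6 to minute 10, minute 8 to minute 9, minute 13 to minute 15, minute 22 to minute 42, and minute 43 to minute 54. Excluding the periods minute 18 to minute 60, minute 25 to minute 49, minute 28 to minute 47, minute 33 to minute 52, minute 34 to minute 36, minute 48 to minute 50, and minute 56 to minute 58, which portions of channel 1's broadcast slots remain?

minute 5 to minute 11, minute 13 to minute 15

Merge the first list: minute 5 to minute 11, minute 13 to minute 15, minute 22 to minute 42, minute 43 to minute 54.
Merge the second list: minute 18 to minute 60.
minute 5 to minute 11: nothing removed.
minute 13 to minute 15: nothing removed.
minute 22 to minute 42: entirely removed.
minute 43 to minute 54: entirely removed.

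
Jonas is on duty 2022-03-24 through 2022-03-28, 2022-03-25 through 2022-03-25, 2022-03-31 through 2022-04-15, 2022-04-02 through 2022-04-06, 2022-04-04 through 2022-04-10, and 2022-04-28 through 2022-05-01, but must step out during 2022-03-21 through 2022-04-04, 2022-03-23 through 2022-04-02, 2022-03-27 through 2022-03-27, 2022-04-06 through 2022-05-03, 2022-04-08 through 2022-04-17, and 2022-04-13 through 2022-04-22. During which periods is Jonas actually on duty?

2022-04-05 through 2022-04-05

First set merges to 2022-03-24 through 2022-03-28, 2022-03-31 through 2022-04-15, 2022-04-28 through 2022-05-01.
Second set merges to 2022-03-21 through 2022-04-04, 2022-04-06 through 2022-05-03.
2022-03-24 through 2022-03-28: fully covered by B → removed.
2022-03-31 through 2022-04-15 minus B → 2022-04-05 through 2022-04-05.
2022-04-28 through 2022-05-01: fully covered by B → removed.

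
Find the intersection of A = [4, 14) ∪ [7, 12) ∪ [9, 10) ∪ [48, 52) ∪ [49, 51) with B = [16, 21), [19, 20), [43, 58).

[48, 52)

First set merges to [4, 14), [48, 52).
Second set merges to [16, 21), [43, 58).
[4, 14): no overlap with the second set.
[48, 52) meets the second set on [48, 52).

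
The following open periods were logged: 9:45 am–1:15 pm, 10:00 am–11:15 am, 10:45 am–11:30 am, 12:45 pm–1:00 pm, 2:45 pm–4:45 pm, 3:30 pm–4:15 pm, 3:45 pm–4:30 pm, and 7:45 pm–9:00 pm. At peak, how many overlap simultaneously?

Sweep endpoints in order; track running count of active intervals.
Peak of 3 reached at 10:45 am.

3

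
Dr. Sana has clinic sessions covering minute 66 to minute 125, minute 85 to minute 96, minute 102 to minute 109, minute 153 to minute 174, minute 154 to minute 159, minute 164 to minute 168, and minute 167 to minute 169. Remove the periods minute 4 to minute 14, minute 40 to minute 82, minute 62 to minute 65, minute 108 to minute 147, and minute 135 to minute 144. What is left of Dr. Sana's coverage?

A, merged: minute 66 to minute 125, minute 153 to minute 174.
B, merged: minute 4 to minute 14, minute 40 to minute 82, minute 108 to minute 147.
minute 66 to minute 125 \ B = minute 82 to minute 108.
minute 153 to minute 174: nothing removed.

minute 82 to minute 108, minute 153 to minute 174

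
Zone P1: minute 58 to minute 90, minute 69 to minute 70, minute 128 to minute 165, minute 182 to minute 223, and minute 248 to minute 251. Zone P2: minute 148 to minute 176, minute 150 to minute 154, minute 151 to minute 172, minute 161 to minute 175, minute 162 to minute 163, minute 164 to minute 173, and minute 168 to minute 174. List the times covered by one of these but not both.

minute 58 to minute 90, minute 128 to minute 148, minute 165 to minute 176, minute 182 to minute 223, minute 248 to minute 251

A, merged: minute 58 to minute 90, minute 128 to minute 165, minute 182 to minute 223, minute 248 to minute 251.
B, merged: minute 148 to minute 176.
Only in the first: minute 58 to minute 90, minute 128 to minute 148, minute 182 to minute 223, minute 248 to minute 251.
Only in the second: minute 165 to minute 176.
Together these are the periods covered by exactly one.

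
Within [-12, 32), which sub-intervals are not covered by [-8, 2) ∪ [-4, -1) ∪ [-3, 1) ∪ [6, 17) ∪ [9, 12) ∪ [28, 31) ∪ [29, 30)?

After merging, the occupied span is [-8, 2), [6, 17), [28, 31).
Uncovered inside [-12, 32): [-12, -8), [2, 6), [17, 28), [31, 32).

[-12, -8) ∪ [2, 6) ∪ [17, 28) ∪ [31, 32)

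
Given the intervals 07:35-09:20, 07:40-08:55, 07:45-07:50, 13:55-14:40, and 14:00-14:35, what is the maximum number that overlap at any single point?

Sweep endpoints in order; track running count of active intervals.
Peak of 3 reached at 07:45.

3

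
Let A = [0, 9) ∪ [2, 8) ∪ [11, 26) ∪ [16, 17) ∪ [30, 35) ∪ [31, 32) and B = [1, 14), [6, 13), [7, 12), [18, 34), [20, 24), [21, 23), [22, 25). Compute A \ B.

A, merged: [0, 9), [11, 26), [30, 35).
B, merged: [1, 14), [18, 34).
[0, 9) with B removed leaves [0, 1).
[11, 26) with B removed leaves [14, 18).
[30, 35) with B removed leaves [34, 35).

[0, 1) ∪ [14, 18) ∪ [34, 35)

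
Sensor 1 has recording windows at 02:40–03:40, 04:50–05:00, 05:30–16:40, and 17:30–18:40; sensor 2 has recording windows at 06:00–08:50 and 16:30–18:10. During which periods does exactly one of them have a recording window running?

A \ B = 02:40-03:40, 04:50-05:00, 05:30-06:00, 08:50-16:30, 18:10-18:40.
B \ A = 16:40-17:30.
Union of the two gives the symmetric difference.

02:40-03:40, 04:50-05:00, 05:30-06:00, 08:50-16:30, 16:40-17:30, 18:10-18:40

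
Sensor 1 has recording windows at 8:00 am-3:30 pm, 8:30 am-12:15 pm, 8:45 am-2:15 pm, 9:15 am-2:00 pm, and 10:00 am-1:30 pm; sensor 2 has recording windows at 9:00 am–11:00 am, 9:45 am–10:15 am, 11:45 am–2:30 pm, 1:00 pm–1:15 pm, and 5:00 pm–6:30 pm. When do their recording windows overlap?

9:00 am-11:00 am, 11:45 am-2:30 pm

Merge the first list: 8:00 am-3:30 pm.
Merge the second list: 9:00 am-11:00 am, 11:45 am-2:30 pm, 5:00 pm-6:30 pm.
8:00 am-3:30 pm ∩ B → 9:00 am-11:00 am, 11:45 am-2:30 pm.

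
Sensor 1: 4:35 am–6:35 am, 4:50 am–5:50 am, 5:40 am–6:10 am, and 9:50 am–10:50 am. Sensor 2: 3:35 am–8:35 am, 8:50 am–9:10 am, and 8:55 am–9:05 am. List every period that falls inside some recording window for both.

4:35 am–6:35 am

A, merged: 4:35 am–6:35 am, 9:50 am–10:50 am.
B, merged: 3:35 am–8:35 am, 8:50 am–9:10 am.
4:35 am–6:35 am meets the second set on 4:35 am–6:35 am.
9:50 am–10:50 am: no overlap with the second set.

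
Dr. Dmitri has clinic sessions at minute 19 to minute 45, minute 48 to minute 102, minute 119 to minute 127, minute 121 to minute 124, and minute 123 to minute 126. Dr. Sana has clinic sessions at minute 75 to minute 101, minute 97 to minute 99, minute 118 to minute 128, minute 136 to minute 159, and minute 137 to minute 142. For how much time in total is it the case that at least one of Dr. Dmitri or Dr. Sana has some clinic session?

First set merges to minute 19 to minute 45, minute 48 to minute 102, minute 119 to minute 127.
Second set merges to minute 75 to minute 101, minute 118 to minute 128, minute 136 to minute 159.
A ∪ B = minute 19 to minute 45, minute 48 to minute 102, minute 118 to minute 128, minute 136 to minute 159.
Total: 26 minutes + 54 minutes + 10 minutes + 23 minutes = 113 minutes.

113 minutes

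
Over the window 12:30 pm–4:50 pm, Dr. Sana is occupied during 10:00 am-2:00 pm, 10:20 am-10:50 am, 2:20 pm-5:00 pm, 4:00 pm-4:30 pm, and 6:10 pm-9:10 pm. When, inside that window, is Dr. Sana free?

2:00 pm–2:20 pm

After merging, the occupied span is 10:00 am–2:00 pm, 2:20 pm–5:00 pm, 6:10 pm–9:10 pm.
Uncovered inside 12:30 pm–4:50 pm: 2:00 pm–2:20 pm.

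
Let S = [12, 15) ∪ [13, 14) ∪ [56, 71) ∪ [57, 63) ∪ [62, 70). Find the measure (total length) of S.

Merged: [12, 15), [56, 71).
Lengths: 3 + 15 = 18.

18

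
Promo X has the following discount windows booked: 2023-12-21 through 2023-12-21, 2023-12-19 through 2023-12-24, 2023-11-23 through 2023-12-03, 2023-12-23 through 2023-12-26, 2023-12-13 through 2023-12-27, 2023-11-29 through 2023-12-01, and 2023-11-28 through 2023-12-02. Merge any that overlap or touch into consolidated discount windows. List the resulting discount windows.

Sort by start: 2023-11-23 through 2023-12-03, 2023-11-28 through 2023-12-02, 2023-11-29 through 2023-12-01, 2023-12-13 through 2023-12-27, 2023-12-19 through 2023-12-24, 2023-12-21 through 2023-12-21, 2023-12-23 through 2023-12-26.
2023-11-28 through 2023-12-02 overlaps/touches 2023-11-23 through 2023-12-03 → extend to 2023-11-23 through 2023-12-03.
2023-11-29 through 2023-12-01 overlaps/touches 2023-11-23 through 2023-12-03 → extend to 2023-11-23 through 2023-12-03.
2023-12-13 through 2023-12-27 is disjoint → start new block.
2023-12-19 through 2023-12-24 overlaps/touches 2023-12-13 through 2023-12-27 → extend to 2023-12-13 through 2023-12-27.
2023-12-21 through 2023-12-21 overlaps/touches 2023-12-13 through 2023-12-27 → extend to 2023-12-13 through 2023-12-27.
2023-12-23 through 2023-12-26 overlaps/touches 2023-12-13 through 2023-12-27 → extend to 2023-12-13 through 2023-12-27.

2023-11-23 through 2023-12-03, 2023-12-13 through 2023-12-27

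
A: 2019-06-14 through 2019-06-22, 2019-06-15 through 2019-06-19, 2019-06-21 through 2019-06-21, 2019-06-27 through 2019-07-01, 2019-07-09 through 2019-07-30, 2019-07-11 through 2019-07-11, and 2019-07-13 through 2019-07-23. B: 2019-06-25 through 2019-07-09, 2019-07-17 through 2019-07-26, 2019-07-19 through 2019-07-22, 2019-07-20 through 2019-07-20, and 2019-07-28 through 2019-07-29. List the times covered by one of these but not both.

2019-06-14 through 2019-06-22, 2019-06-25 through 2019-06-26, 2019-07-02 through 2019-07-08, 2019-07-10 through 2019-07-16, 2019-07-27 through 2019-07-27, 2019-07-30 through 2019-07-30

A, merged: 2019-06-14 through 2019-06-22, 2019-06-27 through 2019-07-01, 2019-07-09 through 2019-07-30.
B, merged: 2019-06-25 through 2019-07-09, 2019-07-17 through 2019-07-26, 2019-07-28 through 2019-07-29.
A \ B = 2019-06-14 through 2019-06-22, 2019-07-10 through 2019-07-16, 2019-07-27 through 2019-07-27, 2019-07-30 through 2019-07-30.
B \ A = 2019-06-25 through 2019-06-26, 2019-07-02 through 2019-07-08.
Union of the two gives the symmetric difference.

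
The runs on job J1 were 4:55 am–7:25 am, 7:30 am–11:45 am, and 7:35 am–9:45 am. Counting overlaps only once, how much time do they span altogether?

6 h 45 min

Merged: 4:55 am–7:25 am, 7:30 am–11:45 am.
Lengths: 2 h 30 min + 4 h 15 min = 6 h 45 min.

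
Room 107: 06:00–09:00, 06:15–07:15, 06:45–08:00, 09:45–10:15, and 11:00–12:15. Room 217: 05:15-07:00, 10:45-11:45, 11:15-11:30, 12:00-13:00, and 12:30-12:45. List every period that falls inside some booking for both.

06:00–07:00, 11:00–11:45, 12:00–12:15

First set merges to 06:00–09:00, 09:45–10:15, 11:00–12:15.
Second set merges to 05:15–07:00, 10:45–11:45, 12:00–13:00.
06:00–09:00 meets the second set on 06:00–07:00.
09:45–10:15: no overlap with the second set.
11:00–12:15 meets the second set on 11:00–11:45, 12:00–12:15.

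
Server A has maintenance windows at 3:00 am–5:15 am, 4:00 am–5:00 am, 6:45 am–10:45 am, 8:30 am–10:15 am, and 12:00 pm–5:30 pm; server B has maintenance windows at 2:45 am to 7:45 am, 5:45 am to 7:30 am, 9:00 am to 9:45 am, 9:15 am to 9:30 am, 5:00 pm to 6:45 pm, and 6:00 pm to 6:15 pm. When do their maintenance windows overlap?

3:00 am-5:15 am, 6:45 am-7:45 am, 9:00 am-9:45 am, 5:00 pm-5:30 pm

A, merged: 3:00 am-5:15 am, 6:45 am-10:45 am, 12:00 pm-5:30 pm.
B, merged: 2:45 am-7:45 am, 9:00 am-9:45 am, 5:00 pm-6:45 pm.
3:00 am-5:15 am ∩ B → 3:00 am-5:15 am.
6:45 am-10:45 am ∩ B → 6:45 am-7:45 am, 9:00 am-9:45 am.
12:00 pm-5:30 pm ∩ B → 5:00 pm-5:30 pm.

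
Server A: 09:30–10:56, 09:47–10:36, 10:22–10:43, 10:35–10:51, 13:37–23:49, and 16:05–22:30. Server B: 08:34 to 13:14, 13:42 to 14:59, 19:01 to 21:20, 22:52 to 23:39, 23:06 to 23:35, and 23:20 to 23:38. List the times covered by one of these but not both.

08:34–09:30, 10:56–13:14, 13:37–13:42, 14:59–19:01, 21:20–22:52, 23:39–23:49

First set merges to 09:30–10:56, 13:37–23:49.
Second set merges to 08:34–13:14, 13:42–14:59, 19:01–21:20, 22:52–23:39.
A \ B = 13:37–13:42, 14:59–19:01, 21:20–22:52, 23:39–23:49.
B \ A = 08:34–09:30, 10:56–13:14.
Union of the two gives the symmetric difference.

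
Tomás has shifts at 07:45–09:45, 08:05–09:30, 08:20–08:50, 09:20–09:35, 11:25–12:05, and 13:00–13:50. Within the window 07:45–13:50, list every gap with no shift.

09:45–11:25, 12:05–13:00

The merged coverage is 07:45–09:45, 11:25–12:05, 13:00–13:50.
Complement within 07:45–13:50: 09:45–11:25, 12:05–13:00.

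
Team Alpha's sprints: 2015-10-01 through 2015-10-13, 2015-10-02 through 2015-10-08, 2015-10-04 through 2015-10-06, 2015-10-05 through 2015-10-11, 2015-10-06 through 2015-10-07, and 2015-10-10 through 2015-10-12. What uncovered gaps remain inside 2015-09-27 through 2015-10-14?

The merged coverage is 2015-10-01 through 2015-10-13.
Complement within 2015-09-27 through 2015-10-14: 2015-09-27 through 2015-09-30, 2015-10-14 through 2015-10-14.

2015-09-27 through 2015-09-30, 2015-10-14 through 2015-10-14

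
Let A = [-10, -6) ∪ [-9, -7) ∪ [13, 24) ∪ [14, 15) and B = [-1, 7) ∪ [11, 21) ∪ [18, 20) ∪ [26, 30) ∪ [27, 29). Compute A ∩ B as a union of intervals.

A, merged: [-10, -6), [13, 24).
B, merged: [-1, 7), [11, 21), [26, 30).
[-10, -6) falls entirely outside B.
[13, 24) overlaps B on [13, 21).

[13, 21)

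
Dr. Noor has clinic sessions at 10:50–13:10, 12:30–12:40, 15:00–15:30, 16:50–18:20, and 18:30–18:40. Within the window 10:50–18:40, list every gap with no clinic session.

13:10-15:00, 15:30-16:50, 18:20-18:30

The merged coverage is 10:50-13:10, 15:00-15:30, 16:50-18:20, 18:30-18:40.
Gaps within 10:50-18:40: 13:10-15:00, 15:30-16:50, 18:20-18:30.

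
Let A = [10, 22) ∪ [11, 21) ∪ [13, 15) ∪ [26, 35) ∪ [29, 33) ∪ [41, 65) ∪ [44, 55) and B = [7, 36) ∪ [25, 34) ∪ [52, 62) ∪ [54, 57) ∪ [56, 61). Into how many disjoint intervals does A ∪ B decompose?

2

First set merges to [10, 22), [26, 35), [41, 65).
Second set merges to [7, 36), [52, 62).
A ∪ B = [7, 36), [41, 65).
That is 2 disjoint pieces.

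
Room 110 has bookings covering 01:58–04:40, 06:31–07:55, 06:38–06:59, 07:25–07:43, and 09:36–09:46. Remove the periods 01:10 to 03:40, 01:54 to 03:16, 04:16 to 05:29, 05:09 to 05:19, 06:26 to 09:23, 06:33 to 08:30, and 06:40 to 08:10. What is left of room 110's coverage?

First set merges to 01:58-04:40, 06:31-07:55, 09:36-09:46.
Second set merges to 01:10-03:40, 04:16-05:29, 06:26-09:23.
01:58-04:40 minus B → 03:40-04:16.
06:31-07:55: fully covered by B → removed.
09:36-09:46: no B overlap → unchanged.

03:40-04:16, 09:36-09:46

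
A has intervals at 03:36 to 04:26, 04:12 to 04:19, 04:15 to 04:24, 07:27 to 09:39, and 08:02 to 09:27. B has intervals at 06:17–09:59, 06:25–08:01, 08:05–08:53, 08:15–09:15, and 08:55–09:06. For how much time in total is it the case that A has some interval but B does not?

A, merged: 03:36–04:26, 07:27–09:39.
B, merged: 06:17–09:59.
A \ B = 03:36–04:26.
Total: 50 min.

50 min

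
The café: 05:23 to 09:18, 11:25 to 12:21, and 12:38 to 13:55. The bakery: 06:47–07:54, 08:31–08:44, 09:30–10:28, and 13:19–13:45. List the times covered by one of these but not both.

05:23–06:47, 07:54–08:31, 08:44–09:18, 09:30–10:28, 11:25–12:21, 12:38–13:19, 13:45–13:55

A but not B: 05:23–06:47, 07:54–08:31, 08:44–09:18, 11:25–12:21, 12:38–13:19, 13:45–13:55.
B but not A: 09:30–10:28.
Combining gives A △ B.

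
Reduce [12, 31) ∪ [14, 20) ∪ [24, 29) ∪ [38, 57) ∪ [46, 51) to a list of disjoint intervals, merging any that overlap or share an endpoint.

[14, 20) overlaps/touches [12, 31) → extend to [12, 31).
[24, 29) overlaps/touches [12, 31) → extend to [12, 31).
[38, 57) is disjoint → start new block.
[46, 51) overlaps/touches [38, 57) → extend to [38, 57).

[12, 31) ∪ [38, 57)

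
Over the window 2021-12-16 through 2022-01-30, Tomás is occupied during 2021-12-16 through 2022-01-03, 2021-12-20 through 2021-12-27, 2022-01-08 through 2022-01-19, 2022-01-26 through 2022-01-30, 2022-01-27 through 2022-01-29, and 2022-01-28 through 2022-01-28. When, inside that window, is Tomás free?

Covered (merged): 2021-12-16 through 2022-01-03, 2022-01-08 through 2022-01-19, 2022-01-26 through 2022-01-30.
Complement within 2021-12-16 through 2022-01-30: 2022-01-04 through 2022-01-07, 2022-01-20 through 2022-01-25.

2022-01-04 through 2022-01-07, 2022-01-20 through 2022-01-25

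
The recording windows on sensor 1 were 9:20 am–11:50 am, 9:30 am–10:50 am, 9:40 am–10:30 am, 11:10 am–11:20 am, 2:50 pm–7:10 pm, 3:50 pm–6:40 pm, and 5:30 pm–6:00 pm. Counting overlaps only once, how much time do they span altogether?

6 h 50 min

Merged: 9:20 am–11:50 am, 2:50 pm–7:10 pm.
Lengths: 2 h 30 min + 4 h 20 min = 6 h 50 min.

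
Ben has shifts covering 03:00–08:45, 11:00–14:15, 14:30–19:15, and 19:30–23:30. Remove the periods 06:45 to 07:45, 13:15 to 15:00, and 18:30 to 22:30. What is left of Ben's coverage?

03:00-08:45 minus B → 03:00-06:45, 07:45-08:45.
11:00-14:15 minus B → 11:00-13:15.
14:30-19:15 minus B → 15:00-18:30.
19:30-23:30 minus B → 22:30-23:30.

03:00-06:45, 07:45-08:45, 11:00-13:15, 15:00-18:30, 22:30-23:30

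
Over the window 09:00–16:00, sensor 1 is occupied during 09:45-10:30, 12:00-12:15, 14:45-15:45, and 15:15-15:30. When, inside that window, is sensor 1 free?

09:00-09:45, 10:30-12:00, 12:15-14:45, 15:45-16:00

The merged coverage is 09:45-10:30, 12:00-12:15, 14:45-15:45.
Uncovered inside 09:00-16:00: 09:00-09:45, 10:30-12:00, 12:15-14:45, 15:45-16:00.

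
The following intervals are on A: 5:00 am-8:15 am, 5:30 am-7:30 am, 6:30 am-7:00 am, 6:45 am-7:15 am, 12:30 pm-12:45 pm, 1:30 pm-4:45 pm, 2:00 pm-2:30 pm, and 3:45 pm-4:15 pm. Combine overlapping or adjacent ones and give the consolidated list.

5:30 am-7:30 am overlaps/touches 5:00 am-8:15 am → extend to 5:00 am-8:15 am.
6:30 am-7:00 am overlaps/touches 5:00 am-8:15 am → extend to 5:00 am-8:15 am.
6:45 am-7:15 am overlaps/touches 5:00 am-8:15 am → extend to 5:00 am-8:15 am.
12:30 pm-12:45 pm is disjoint → start new block.
1:30 pm-4:45 pm is disjoint → start new block.
2:00 pm-2:30 pm overlaps/touches 1:30 pm-4:45 pm → extend to 1:30 pm-4:45 pm.
3:45 pm-4:15 pm overlaps/touches 1:30 pm-4:45 pm → extend to 1:30 pm-4:45 pm.

5:00 am-8:15 am, 12:30 pm-12:45 pm, 1:30 pm-4:45 pm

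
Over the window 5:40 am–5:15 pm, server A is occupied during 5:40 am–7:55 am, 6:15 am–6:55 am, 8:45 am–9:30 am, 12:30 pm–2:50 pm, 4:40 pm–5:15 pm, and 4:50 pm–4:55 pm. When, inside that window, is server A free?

7:55 am-8:45 am, 9:30 am-12:30 pm, 2:50 pm-4:40 pm

After merging, the occupied span is 5:40 am-7:55 am, 8:45 am-9:30 am, 12:30 pm-2:50 pm, 4:40 pm-5:15 pm.
Uncovered inside 5:40 am-5:15 pm: 7:55 am-8:45 am, 9:30 am-12:30 pm, 2:50 pm-4:40 pm.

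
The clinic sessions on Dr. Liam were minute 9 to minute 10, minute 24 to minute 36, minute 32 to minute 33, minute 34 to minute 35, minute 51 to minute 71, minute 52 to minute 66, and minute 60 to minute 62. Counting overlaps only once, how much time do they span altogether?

Merged: minute 9 to minute 10, minute 24 to minute 36, minute 51 to minute 71.
Lengths: 1 minute + 12 minutes + 20 minutes = 33 minutes.

33 minutes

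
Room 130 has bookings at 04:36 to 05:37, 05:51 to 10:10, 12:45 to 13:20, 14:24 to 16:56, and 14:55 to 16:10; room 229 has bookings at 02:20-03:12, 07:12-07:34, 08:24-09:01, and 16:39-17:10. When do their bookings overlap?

First set merges to 04:36–05:37, 05:51–10:10, 12:45–13:20, 14:24–16:56.
04:36–05:37: no overlap with the second set.
05:51–10:10 meets the second set on 07:12–07:34, 08:24–09:01.
12:45–13:20: no overlap with the second set.
14:24–16:56 meets the second set on 16:39–16:56.

07:12–07:34, 08:24–09:01, 16:39–16:56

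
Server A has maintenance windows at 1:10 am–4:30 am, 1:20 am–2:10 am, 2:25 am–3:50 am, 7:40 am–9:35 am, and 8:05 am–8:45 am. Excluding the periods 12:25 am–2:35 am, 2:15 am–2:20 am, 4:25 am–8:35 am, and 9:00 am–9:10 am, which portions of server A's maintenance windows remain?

First set merges to 1:10 am–4:30 am, 7:40 am–9:35 am.
Second set merges to 12:25 am–2:35 am, 4:25 am–8:35 am, 9:00 am–9:10 am.
1:10 am–4:30 am \ B = 2:35 am–4:25 am.
7:40 am–9:35 am \ B = 8:35 am–9:00 am, 9:10 am–9:35 am.

2:35 am–4:25 am, 8:35 am–9:00 am, 9:10 am–9:35 am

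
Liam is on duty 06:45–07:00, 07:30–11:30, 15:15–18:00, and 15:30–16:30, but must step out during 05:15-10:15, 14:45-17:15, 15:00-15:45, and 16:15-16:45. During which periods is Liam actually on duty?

First set merges to 06:45-07:00, 07:30-11:30, 15:15-18:00.
Second set merges to 05:15-10:15, 14:45-17:15.
06:45-07:00: entirely removed.
07:30-11:30 \ B = 10:15-11:30.
15:15-18:00 \ B = 17:15-18:00.

10:15-11:30, 17:15-18:00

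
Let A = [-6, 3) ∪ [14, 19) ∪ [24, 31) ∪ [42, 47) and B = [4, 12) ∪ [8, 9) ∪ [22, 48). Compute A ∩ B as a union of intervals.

[24, 31) ∪ [42, 47)

Second set merges to [4, 12), [22, 48).
[-6, 3) falls entirely outside B.
[14, 19) falls entirely outside B.
[24, 31) overlaps B on [24, 31).
[42, 47) overlaps B on [42, 47).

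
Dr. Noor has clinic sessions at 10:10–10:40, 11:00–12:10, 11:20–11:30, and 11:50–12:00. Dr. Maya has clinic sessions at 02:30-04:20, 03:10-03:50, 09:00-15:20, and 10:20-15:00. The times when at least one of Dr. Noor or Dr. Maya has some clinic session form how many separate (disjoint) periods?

2

Merge the first list: 10:10–10:40, 11:00–12:10.
Merge the second list: 02:30–04:20, 09:00–15:20.
A ∪ B = 02:30–04:20, 09:00–15:20.
That is 2 disjoint pieces.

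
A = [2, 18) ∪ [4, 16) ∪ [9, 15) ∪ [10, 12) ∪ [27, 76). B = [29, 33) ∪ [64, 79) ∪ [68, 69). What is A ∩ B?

Merge the first list: [2, 18), [27, 76).
Merge the second list: [29, 33), [64, 79).
[2, 18) falls entirely outside B.
[27, 76) overlaps B on [29, 33), [64, 76).

[29, 33) ∪ [64, 76)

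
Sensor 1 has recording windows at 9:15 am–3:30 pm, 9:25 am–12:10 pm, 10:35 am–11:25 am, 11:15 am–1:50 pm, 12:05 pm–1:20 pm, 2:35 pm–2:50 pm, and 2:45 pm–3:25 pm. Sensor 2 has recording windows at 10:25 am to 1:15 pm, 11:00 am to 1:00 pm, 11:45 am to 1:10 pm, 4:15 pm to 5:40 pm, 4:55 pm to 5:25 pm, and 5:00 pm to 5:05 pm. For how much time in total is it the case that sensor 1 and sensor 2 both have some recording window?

First set merges to 9:15 am–3:30 pm.
Second set merges to 10:25 am–1:15 pm, 4:15 pm–5:40 pm.
A ∩ B = 10:25 am–1:15 pm.
Total: 2 h 50 min.

2 h 50 min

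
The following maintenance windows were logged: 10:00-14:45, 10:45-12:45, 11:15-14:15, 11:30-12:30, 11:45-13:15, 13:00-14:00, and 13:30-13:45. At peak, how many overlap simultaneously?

At 11:45, 5 of the intervals are simultaneously active.
No point has more.

5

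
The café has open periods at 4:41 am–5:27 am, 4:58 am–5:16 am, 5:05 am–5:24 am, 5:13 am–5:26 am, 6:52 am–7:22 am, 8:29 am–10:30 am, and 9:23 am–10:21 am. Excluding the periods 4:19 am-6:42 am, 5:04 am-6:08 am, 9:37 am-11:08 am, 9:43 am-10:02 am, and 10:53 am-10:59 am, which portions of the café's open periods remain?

6:52 am–7:22 am, 8:29 am–9:37 am

Merge the first list: 4:41 am–5:27 am, 6:52 am–7:22 am, 8:29 am–10:30 am.
Merge the second list: 4:19 am–6:42 am, 9:37 am–11:08 am.
4:41 am–5:27 am: fully covered by B → removed.
6:52 am–7:22 am: no B overlap → unchanged.
8:29 am–10:30 am minus B → 8:29 am–9:37 am.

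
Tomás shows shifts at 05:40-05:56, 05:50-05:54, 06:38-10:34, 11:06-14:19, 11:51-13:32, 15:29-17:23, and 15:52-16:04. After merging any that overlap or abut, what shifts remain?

05:50-05:54 overlaps/touches 05:40-05:56 → extend to 05:40-05:56.
06:38-10:34 is disjoint → start new block.
11:06-14:19 is disjoint → start new block.
11:51-13:32 overlaps/touches 11:06-14:19 → extend to 11:06-14:19.
15:29-17:23 is disjoint → start new block.
15:52-16:04 overlaps/touches 15:29-17:23 → extend to 15:29-17:23.

05:40-05:56, 06:38-10:34, 11:06-14:19, 15:29-17:23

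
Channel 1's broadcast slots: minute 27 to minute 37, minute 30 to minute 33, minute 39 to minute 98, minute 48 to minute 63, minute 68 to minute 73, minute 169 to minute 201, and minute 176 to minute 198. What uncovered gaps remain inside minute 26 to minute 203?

Covered (merged): minute 27 to minute 37, minute 39 to minute 98, minute 169 to minute 201.
Complement within minute 26 to minute 203: minute 26 to minute 27, minute 37 to minute 39, minute 98 to minute 169, minute 201 to minute 203.

minute 26 to minute 27, minute 37 to minute 39, minute 98 to minute 169, minute 201 to minute 203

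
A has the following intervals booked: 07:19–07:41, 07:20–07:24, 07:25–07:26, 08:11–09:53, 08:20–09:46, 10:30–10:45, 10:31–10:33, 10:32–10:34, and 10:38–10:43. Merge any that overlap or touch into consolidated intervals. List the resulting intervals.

07:20-07:24 overlaps/touches 07:19-07:41 → extend to 07:19-07:41.
07:25-07:26 overlaps/touches 07:19-07:41 → extend to 07:19-07:41.
08:11-09:53 is disjoint → start new block.
08:20-09:46 overlaps/touches 08:11-09:53 → extend to 08:11-09:53.
10:30-10:45 is disjoint → start new block.
10:31-10:33 overlaps/touches 10:30-10:45 → extend to 10:30-10:45.
10:32-10:34 overlaps/touches 10:30-10:45 → extend to 10:30-10:45.
10:38-10:43 overlaps/touches 10:30-10:45 → extend to 10:30-10:45.

07:19-07:41, 08:11-09:53, 10:30-10:45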